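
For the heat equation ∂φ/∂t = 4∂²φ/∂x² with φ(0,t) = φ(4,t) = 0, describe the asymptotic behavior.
φ → 0. Heat diffuses out through both boundaries.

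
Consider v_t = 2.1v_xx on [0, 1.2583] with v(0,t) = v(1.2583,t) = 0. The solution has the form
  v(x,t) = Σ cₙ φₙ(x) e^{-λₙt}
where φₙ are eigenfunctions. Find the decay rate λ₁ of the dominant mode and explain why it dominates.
Eigenvalues: λₙ = 2.1n²π²/1.2583².
First three modes:
  n=1: λ₁ = 2.1π²/1.2583² ≈ 13.09
  n=2: λ₂ = 8.4π²/1.2583² ≈ 52.361 (4× faster decay)
  n=3: λ₃ = 18.9π²/1.2583² ≈ 117.813 (9× faster decay)
As t → ∞, higher modes decay exponentially faster. The n=1 mode dominates: v ~ c₁ sin(πx/1.2583) e^{-λ₁t}.
Decay rate: λ₁ = 2.1π²/1.2583² ≈ 13.09.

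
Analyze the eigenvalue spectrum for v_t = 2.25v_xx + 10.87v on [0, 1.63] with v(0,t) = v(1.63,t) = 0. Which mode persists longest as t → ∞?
Eigenvalues: λₙ = 2.25n²π²/1.63² - 10.87.
First three modes:
  n=1: λ₁ = 2.25π²/1.63² - 10.87 ≈ -2.512
  n=2: λ₂ = 9π²/1.63² - 10.87 ≈ 22.562
  n=3: λ₃ = 20.25π²/1.63² - 10.87 ≈ 64.353
Since 2.25π²/1.63² ≈ 8.358 < 10.87, λ₁ < 0.
The n=1 mode grows fastest (−λₙ is largest for n=1) → dominates.
Asymptotic: v ~ c₁ sin(πx/1.63) e^{2.512t} (exponential growth at rate −λ₁ ≈ 2.512).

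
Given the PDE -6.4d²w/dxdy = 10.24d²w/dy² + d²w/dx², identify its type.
Rewriting in standard form: -d²w/dx² - 6.4d²w/dxdy - 10.24d²w/dy² = 0. The second-order coefficients are A = -1, B = -6.4, C = -10.24. Since B² - 4AC = 0 = 0, this is a parabolic PDE.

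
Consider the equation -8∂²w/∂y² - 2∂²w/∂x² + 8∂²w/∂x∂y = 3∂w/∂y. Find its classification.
Rewriting in standard form: -2∂²w/∂x² + 8∂²w/∂x∂y - 8∂²w/∂y² - 3∂w/∂y = 0. Parabolic. (A = -2, B = 8, C = -8 gives B² - 4AC = 0.)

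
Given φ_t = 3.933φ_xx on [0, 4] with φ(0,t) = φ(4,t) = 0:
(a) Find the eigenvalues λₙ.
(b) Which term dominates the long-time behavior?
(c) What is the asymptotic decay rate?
Eigenvalues: λₙ = 3.933n²π²/4².
First three modes:
  n=1: λ₁ = 3.933π²/4² ≈ 2.426
  n=2: λ₂ = 15.732π²/4² ≈ 9.704 (4× faster decay)
  n=3: λ₃ = 35.397π²/4² ≈ 21.835 (9× faster decay)
As t → ∞, higher modes decay exponentially faster. The n=1 mode dominates: φ ~ c₁ sin(πx/4) e^{-λ₁t}.
Decay rate: λ₁ = 3.933π²/4² ≈ 2.426.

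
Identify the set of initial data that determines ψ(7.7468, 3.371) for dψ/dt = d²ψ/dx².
The entire real line. The heat equation has infinite propagation speed: any initial disturbance instantly affects all points (though exponentially small far away).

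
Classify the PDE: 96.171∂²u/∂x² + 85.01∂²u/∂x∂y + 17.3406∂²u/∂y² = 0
A = 96.171, B = 85.01, C = 17.3406. Discriminant B² - 4AC = 556.0487296. Since 556.0487296 > 0, hyperbolic.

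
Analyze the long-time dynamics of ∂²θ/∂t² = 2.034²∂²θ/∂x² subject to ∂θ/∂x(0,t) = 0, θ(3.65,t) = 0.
Long-time behavior: θ oscillates (no decay). Energy is conserved; the solution oscillates indefinitely as standing waves.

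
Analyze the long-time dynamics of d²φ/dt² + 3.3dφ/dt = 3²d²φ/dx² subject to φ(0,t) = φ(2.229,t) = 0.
Long-time behavior: φ → 0. Damping (γ=3.3) dissipates energy; oscillations decay exponentially.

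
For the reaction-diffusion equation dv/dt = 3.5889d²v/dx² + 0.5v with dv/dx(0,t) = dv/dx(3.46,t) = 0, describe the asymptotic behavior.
v grows unboundedly. With Neumann BCs the constant mode has diffusion eigenvalue 0, so any r > 0 makes it grow like e^(0.5t); solution grows exponentially.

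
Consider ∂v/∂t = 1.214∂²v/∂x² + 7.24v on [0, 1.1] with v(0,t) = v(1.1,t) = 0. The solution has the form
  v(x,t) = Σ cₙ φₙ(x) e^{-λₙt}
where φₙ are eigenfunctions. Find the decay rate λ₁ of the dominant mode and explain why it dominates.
Eigenvalues: λₙ = 1.214n²π²/1.1² - 7.24.
First three modes:
  n=1: λ₁ = 1.214π²/1.1² - 7.24 ≈ 2.662
  n=2: λ₂ = 4.856π²/1.1² - 7.24 ≈ 32.369
  n=3: λ₃ = 10.926π²/1.1² - 7.24 ≈ 81.88
Since 1.214π²/1.1² ≈ 9.902 > 7.24, all λₙ > 0.
The n=1 mode decays slowest → dominates as t → ∞.
Asymptotic: v ~ c₁ sin(πx/1.1) e^{-λ₁t} with decay rate λ₁ ≈ 2.662.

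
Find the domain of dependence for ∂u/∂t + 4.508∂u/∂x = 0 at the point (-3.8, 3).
A single point: x = -17.324. The characteristic through (-3.8, 3) is x - 4.508t = const, so x = -3.8 - 4.508·3 = -17.324.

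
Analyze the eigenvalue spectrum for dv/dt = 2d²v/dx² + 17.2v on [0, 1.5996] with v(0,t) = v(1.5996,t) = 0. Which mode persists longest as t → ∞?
Eigenvalues: λₙ = 2n²π²/1.5996² - 17.2.
First three modes:
  n=1: λ₁ = 2π²/1.5996² - 17.2 ≈ -9.486
  n=2: λ₂ = 8π²/1.5996² - 17.2 ≈ 13.658
  n=3: λ₃ = 18π²/1.5996² - 17.2 ≈ 52.23
Since 2π²/1.5996² ≈ 7.714 < 17.2, λ₁ < 0.
The n=1 mode grows fastest (−λₙ is largest for n=1) → dominates.
Asymptotic: v ~ c₁ sin(πx/1.5996) e^{9.486t} (exponential growth at rate −λ₁ ≈ 9.486).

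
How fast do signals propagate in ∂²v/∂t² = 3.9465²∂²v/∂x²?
Speed = 3.9465. Information travels along characteristics x = x₀ ± 3.9465t.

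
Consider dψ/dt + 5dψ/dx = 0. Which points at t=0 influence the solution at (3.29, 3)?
A single point: x = -11.71. The characteristic through (3.29, 3) is x - 5t = const, so x = 3.29 - 5·3 = -11.71.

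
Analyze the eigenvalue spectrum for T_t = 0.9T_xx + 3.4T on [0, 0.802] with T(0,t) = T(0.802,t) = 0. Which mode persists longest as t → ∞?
Eigenvalues: λₙ = 0.9n²π²/0.802² - 3.4.
First three modes:
  n=1: λ₁ = 0.9π²/0.802² - 3.4 ≈ 10.41
  n=2: λ₂ = 3.6π²/0.802² - 3.4 ≈ 51.84
  n=3: λ₃ = 8.1π²/0.802² - 3.4 ≈ 120.89
Since 0.9π²/0.802² ≈ 13.81 > 3.4, all λₙ > 0.
The n=1 mode decays slowest → dominates as t → ∞.
Asymptotic: T ~ c₁ sin(πx/0.802) e^{-λ₁t} with decay rate λ₁ ≈ 10.41.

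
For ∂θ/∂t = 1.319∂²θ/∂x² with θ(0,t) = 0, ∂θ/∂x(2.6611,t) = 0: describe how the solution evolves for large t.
θ → 0. Heat escapes through the Dirichlet boundary.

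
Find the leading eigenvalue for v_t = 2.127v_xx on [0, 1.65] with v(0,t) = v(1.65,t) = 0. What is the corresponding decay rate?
Eigenvalues: λₙ = 2.127n²π²/1.65².
First three modes:
  n=1: λ₁ = 2.127π²/1.65² ≈ 7.711
  n=2: λ₂ = 8.508π²/1.65² ≈ 30.843 (4× faster decay)
  n=3: λ₃ = 19.143π²/1.65² ≈ 69.397 (9× faster decay)
As t → ∞, higher modes decay exponentially faster. The n=1 mode dominates: v ~ c₁ sin(πx/1.65) e^{-λ₁t}.
Decay rate: λ₁ = 2.127π²/1.65² ≈ 7.711.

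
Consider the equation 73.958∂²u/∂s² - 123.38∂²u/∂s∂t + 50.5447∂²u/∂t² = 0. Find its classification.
Hyperbolic. (A = 73.958, B = -123.38, C = 50.5447 gives B² - 4AC = 269.8847096.)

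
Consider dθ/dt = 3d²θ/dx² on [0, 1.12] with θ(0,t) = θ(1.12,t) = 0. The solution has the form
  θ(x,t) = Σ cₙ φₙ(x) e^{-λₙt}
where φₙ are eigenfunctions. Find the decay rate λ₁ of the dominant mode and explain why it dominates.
Eigenvalues: λₙ = 3n²π²/1.12².
First three modes:
  n=1: λ₁ = 3π²/1.12² ≈ 23.604
  n=2: λ₂ = 12π²/1.12² ≈ 94.416 (4× faster decay)
  n=3: λ₃ = 27π²/1.12² ≈ 212.436 (9× faster decay)
As t → ∞, higher modes decay exponentially faster. The n=1 mode dominates: θ ~ c₁ sin(πx/1.12) e^{-λ₁t}.
Decay rate: λ₁ = 3π²/1.12² ≈ 23.604.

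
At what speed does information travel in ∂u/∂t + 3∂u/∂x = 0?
Speed = 3. Information travels along x - 3t = const (rightward).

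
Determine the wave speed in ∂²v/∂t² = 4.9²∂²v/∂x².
Speed = 4.9. Information travels along characteristics x = x₀ ± 4.9t.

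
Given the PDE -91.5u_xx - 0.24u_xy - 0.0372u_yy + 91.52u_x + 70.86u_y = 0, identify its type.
The second-order coefficients are A = -91.5, B = -0.24, C = -0.0372. Since B² - 4AC = -13.5576 < 0, this is an elliptic PDE.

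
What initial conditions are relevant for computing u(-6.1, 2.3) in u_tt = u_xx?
Domain of dependence: [-8.4, -3.8]. Signals travel at speed 1, so data within |x - -6.1| ≤ 1·2.3 = 2.3 can reach the point.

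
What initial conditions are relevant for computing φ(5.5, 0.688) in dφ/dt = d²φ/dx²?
The entire real line. The heat equation has infinite propagation speed: any initial disturbance instantly affects all points (though exponentially small far away).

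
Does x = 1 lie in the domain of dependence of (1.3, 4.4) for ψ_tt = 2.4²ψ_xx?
Yes. The domain of dependence is [-9.26, 11.86], and 1 ∈ [-9.26, 11.86].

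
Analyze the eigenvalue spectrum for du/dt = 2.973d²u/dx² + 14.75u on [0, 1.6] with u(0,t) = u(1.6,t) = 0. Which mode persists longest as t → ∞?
Eigenvalues: λₙ = 2.973n²π²/1.6² - 14.75.
First three modes:
  n=1: λ₁ = 2.973π²/1.6² - 14.75 ≈ -3.288
  n=2: λ₂ = 11.892π²/1.6² - 14.75 ≈ 31.097
  n=3: λ₃ = 26.757π²/1.6² - 14.75 ≈ 88.407
Since 2.973π²/1.6² ≈ 11.462 < 14.75, λ₁ < 0.
The n=1 mode grows fastest (−λₙ is largest for n=1) → dominates.
Asymptotic: u ~ c₁ sin(πx/1.6) e^{3.288t} (exponential growth at rate −λ₁ ≈ 3.288).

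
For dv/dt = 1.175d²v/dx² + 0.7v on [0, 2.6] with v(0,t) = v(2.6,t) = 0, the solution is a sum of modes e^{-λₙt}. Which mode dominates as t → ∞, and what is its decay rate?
Eigenvalues: λₙ = 1.175n²π²/2.6² - 0.7.
First three modes:
  n=1: λ₁ = 1.175π²/2.6² - 0.7 ≈ 1.016
  n=2: λ₂ = 4.7π²/2.6² - 0.7 ≈ 6.162
  n=3: λ₃ = 10.575π²/2.6² - 0.7 ≈ 14.74
Since 1.175π²/2.6² ≈ 1.716 > 0.7, all λₙ > 0.
The n=1 mode decays slowest → dominates as t → ∞.
Asymptotic: v ~ c₁ sin(πx/2.6) e^{-λ₁t} with decay rate λ₁ ≈ 1.016.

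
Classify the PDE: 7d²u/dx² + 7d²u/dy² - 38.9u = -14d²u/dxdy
Rewriting in standard form: 7d²u/dx² + 14d²u/dxdy + 7d²u/dy² - 38.9u = 0. A = 7, B = 14, C = 7. Discriminant B² - 4AC = 0. Since 0 = 0, parabolic.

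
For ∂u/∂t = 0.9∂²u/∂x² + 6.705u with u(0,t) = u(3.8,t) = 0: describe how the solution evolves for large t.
u grows unboundedly. Reaction dominates diffusion (r=6.705 > κπ²/L²≈0.62); solution grows exponentially.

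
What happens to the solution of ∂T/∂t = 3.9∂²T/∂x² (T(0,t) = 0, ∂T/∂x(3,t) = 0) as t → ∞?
T → 0. Heat escapes through the Dirichlet boundary.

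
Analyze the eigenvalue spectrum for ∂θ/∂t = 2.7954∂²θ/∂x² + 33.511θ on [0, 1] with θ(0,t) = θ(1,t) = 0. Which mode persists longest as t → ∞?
Eigenvalues: λₙ = 2.7954n²π²/1² - 33.511.
First three modes:
  n=1: λ₁ = 2.7954π² - 33.511 ≈ -5.922
  n=2: λ₂ = 11.1816π² - 33.511 ≈ 76.847
  n=3: λ₃ = 25.1586π² - 33.511 ≈ 214.794
Since 2.7954π² ≈ 27.589 < 33.511, λ₁ < 0.
The n=1 mode grows fastest (−λₙ is largest for n=1) → dominates.
Asymptotic: θ ~ c₁ sin(πx/1) e^{5.922t} (exponential growth at rate −λ₁ ≈ 5.922).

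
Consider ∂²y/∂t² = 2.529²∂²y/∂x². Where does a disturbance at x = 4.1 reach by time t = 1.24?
Domain of influence: [0.96404, 7.23596]. Data at x = 4.1 spreads outward at speed 2.529.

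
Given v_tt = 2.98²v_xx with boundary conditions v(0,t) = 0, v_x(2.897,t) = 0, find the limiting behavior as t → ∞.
v oscillates (no decay). Energy is conserved; the solution oscillates indefinitely as standing waves.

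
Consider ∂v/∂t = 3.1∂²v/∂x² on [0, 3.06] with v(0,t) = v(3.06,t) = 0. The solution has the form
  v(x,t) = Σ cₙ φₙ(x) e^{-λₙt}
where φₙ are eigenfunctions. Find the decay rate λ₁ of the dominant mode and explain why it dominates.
Eigenvalues: λₙ = 3.1n²π²/3.06².
First three modes:
  n=1: λ₁ = 3.1π²/3.06² ≈ 3.268
  n=2: λ₂ = 12.4π²/3.06² ≈ 13.07 (4× faster decay)
  n=3: λ₃ = 27.9π²/3.06² ≈ 29.408 (9× faster decay)
As t → ∞, higher modes decay exponentially faster. The n=1 mode dominates: v ~ c₁ sin(πx/3.06) e^{-λ₁t}.
Decay rate: λ₁ = 3.1π²/3.06² ≈ 3.268.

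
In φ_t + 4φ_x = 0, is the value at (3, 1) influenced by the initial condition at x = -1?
Yes. The characteristic through (3, 1) passes through x = -1.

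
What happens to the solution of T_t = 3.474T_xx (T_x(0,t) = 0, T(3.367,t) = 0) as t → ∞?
T → 0. Heat escapes through the Dirichlet boundary.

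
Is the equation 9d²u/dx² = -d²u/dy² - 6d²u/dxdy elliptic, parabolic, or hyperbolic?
Rewriting in standard form: 9d²u/dx² + 6d²u/dxdy + d²u/dy² = 0. Computing B² - 4AC with A = 9, B = 6, C = 1: discriminant = 0 (zero). Answer: parabolic.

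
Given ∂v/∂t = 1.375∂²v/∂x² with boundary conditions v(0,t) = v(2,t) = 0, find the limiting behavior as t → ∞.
v → 0. Heat diffuses out through both boundaries.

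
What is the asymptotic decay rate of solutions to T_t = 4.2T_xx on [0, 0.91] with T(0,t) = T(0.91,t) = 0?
Eigenvalues: λₙ = 4.2n²π²/0.91².
First three modes:
  n=1: λ₁ = 4.2π²/0.91² ≈ 50.057
  n=2: λ₂ = 16.8π²/0.91² ≈ 200.229 (4× faster decay)
  n=3: λ₃ = 37.8π²/0.91² ≈ 450.514 (9× faster decay)
As t → ∞, higher modes decay exponentially faster. The n=1 mode dominates: T ~ c₁ sin(πx/0.91) e^{-λ₁t}.
Decay rate: λ₁ = 4.2π²/0.91² ≈ 50.057.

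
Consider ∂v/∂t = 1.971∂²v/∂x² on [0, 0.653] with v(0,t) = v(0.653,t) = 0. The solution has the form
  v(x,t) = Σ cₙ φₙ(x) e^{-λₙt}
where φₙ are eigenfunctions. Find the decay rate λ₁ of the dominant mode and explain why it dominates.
Eigenvalues: λₙ = 1.971n²π²/0.653².
First three modes:
  n=1: λ₁ = 1.971π²/0.653² ≈ 45.62
  n=2: λ₂ = 7.884π²/0.653² ≈ 182.482 (4× faster decay)
  n=3: λ₃ = 17.739π²/0.653² ≈ 410.584 (9× faster decay)
As t → ∞, higher modes decay exponentially faster. The n=1 mode dominates: v ~ c₁ sin(πx/0.653) e^{-λ₁t}.
Decay rate: λ₁ = 1.971π²/0.653² ≈ 45.62.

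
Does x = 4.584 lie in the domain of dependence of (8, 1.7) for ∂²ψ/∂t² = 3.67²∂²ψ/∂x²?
Yes. The domain of dependence is [1.761, 14.239], and 4.584 ∈ [1.761, 14.239].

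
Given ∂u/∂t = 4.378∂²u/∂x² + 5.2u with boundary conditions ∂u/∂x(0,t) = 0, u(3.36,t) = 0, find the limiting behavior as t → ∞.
u grows unboundedly. Reaction dominates diffusion (r=5.2 > κπ²/(4L²)≈0.96); solution grows exponentially.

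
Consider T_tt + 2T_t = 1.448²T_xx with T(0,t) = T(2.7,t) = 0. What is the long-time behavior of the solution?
As t → ∞, T → 0. Damping (γ=2) dissipates energy; oscillations decay exponentially.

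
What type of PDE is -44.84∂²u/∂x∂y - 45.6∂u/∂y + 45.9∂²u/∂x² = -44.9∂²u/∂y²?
Rewriting in standard form: 45.9∂²u/∂x² - 44.84∂²u/∂x∂y + 44.9∂²u/∂y² - 45.6∂u/∂y = 0. With A = 45.9, B = -44.84, C = 44.9, the discriminant is -6233.0144. This is an elliptic PDE.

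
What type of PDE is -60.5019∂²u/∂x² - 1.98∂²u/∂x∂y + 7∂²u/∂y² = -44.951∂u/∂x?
Rewriting in standard form: -60.5019∂²u/∂x² - 1.98∂²u/∂x∂y + 7∂²u/∂y² + 44.951∂u/∂x = 0. With A = -60.5019, B = -1.98, C = 7, the discriminant is 1697.9736. This is a hyperbolic PDE.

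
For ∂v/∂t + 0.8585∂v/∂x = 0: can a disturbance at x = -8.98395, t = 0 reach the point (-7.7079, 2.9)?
No. Only data at x = -10.19755 affects (-7.7079, 2.9). Advection has one-way propagation along characteristics.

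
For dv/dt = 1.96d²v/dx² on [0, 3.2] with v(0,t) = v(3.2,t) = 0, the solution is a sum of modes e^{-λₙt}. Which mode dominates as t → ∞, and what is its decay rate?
Eigenvalues: λₙ = 1.96n²π²/3.2².
First three modes:
  n=1: λ₁ = 1.96π²/3.2² ≈ 1.889
  n=2: λ₂ = 7.84π²/3.2² ≈ 7.556 (4× faster decay)
  n=3: λ₃ = 17.64π²/3.2² ≈ 17.002 (9× faster decay)
As t → ∞, higher modes decay exponentially faster. The n=1 mode dominates: v ~ c₁ sin(πx/3.2) e^{-λ₁t}.
Decay rate: λ₁ = 1.96π²/3.2² ≈ 1.889.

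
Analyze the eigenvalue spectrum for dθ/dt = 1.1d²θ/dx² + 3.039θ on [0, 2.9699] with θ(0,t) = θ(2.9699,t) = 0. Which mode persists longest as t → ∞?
Eigenvalues: λₙ = 1.1n²π²/2.9699² - 3.039.
First three modes:
  n=1: λ₁ = 1.1π²/2.9699² - 3.039 ≈ -1.808
  n=2: λ₂ = 4.4π²/2.9699² - 3.039 ≈ 1.884
  n=3: λ₃ = 9.9π²/2.9699² - 3.039 ≈ 8.039
Since 1.1π²/2.9699² ≈ 1.231 < 3.039, λ₁ < 0.
The n=1 mode grows fastest (−λₙ is largest for n=1) → dominates.
Asymptotic: θ ~ c₁ sin(πx/2.9699) e^{1.808t} (exponential growth at rate −λ₁ ≈ 1.808).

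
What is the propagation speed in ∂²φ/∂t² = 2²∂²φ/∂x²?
Speed = 2. Information travels along characteristics x = x₀ ± 2t.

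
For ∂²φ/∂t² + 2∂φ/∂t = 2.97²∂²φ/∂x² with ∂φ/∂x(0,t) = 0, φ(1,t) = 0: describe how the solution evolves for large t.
φ → 0. Damping (γ=2) dissipates energy; oscillations decay exponentially.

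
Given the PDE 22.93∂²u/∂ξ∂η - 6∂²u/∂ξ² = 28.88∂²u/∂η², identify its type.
Rewriting in standard form: -6∂²u/∂ξ² + 22.93∂²u/∂ξ∂η - 28.88∂²u/∂η² = 0. The second-order coefficients are A = -6, B = 22.93, C = -28.88. Since B² - 4AC = -167.3351 < 0, this is an elliptic PDE.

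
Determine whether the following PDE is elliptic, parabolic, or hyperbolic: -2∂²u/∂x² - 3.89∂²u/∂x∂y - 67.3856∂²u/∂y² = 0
Coefficients: A = -2, B = -3.89, C = -67.3856. B² - 4AC = -523.9527, which is negative, so the equation is elliptic.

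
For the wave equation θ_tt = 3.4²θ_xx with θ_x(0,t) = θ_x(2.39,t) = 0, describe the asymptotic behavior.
θ oscillates about a mean that drifts linearly in t (generically unbounded; no decay). There is no damping, so the nonconstant modes persist as standing waves (energy conserved, no decay). But with Neumann conditions at both ends the constant mode has eigenvalue 0: the spatial mean M(t) of θ satisfies M'' = 0, so M(t) = M(0) + M'(0)·t. Unless the initial velocity has zero mean (∫θ_t(x,0)dx = 0), the solution grows linearly in t (unbounded, though not exponentially); if it does have zero mean, the solution stays bounded and simply oscillates.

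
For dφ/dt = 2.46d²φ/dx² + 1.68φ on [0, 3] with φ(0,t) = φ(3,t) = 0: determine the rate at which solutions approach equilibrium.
Eigenvalues: λₙ = 2.46n²π²/3² - 1.68.
First three modes:
  n=1: λ₁ = 2.46π²/3² - 1.68 ≈ 1.018
  n=2: λ₂ = 9.84π²/3² - 1.68 ≈ 9.111
  n=3: λ₃ = 22.14π²/3² - 1.68 ≈ 22.599
Since 2.46π²/3² ≈ 2.698 > 1.68, all λₙ > 0.
The n=1 mode decays slowest → dominates as t → ∞.
Asymptotic: φ ~ c₁ sin(πx/3) e^{-λ₁t} with decay rate λ₁ ≈ 1.018.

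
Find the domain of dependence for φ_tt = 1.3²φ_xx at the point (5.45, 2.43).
Domain of dependence: [2.291, 8.609]. Signals travel at speed 1.3, so data within |x - 5.45| ≤ 1.3·2.43 = 3.159 can reach the point.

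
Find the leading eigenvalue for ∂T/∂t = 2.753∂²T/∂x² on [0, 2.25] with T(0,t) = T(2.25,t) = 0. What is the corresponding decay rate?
Eigenvalues: λₙ = 2.753n²π²/2.25².
First three modes:
  n=1: λ₁ = 2.753π²/2.25² ≈ 5.367
  n=2: λ₂ = 11.012π²/2.25² ≈ 21.468 (4× faster decay)
  n=3: λ₃ = 24.777π²/2.25² ≈ 48.304 (9× faster decay)
As t → ∞, higher modes decay exponentially faster. The n=1 mode dominates: T ~ c₁ sin(πx/2.25) e^{-λ₁t}.
Decay rate: λ₁ = 2.753π²/2.25² ≈ 5.367.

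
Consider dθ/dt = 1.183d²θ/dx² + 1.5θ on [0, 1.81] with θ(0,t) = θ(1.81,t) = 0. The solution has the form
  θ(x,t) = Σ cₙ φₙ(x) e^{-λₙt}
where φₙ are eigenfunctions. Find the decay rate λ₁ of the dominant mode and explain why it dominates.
Eigenvalues: λₙ = 1.183n²π²/1.81² - 1.5.
First three modes:
  n=1: λ₁ = 1.183π²/1.81² - 1.5 ≈ 2.064
  n=2: λ₂ = 4.732π²/1.81² - 1.5 ≈ 12.756
  n=3: λ₃ = 10.647π²/1.81² - 1.5 ≈ 30.575
Since 1.183π²/1.81² ≈ 3.564 > 1.5, all λₙ > 0.
The n=1 mode decays slowest → dominates as t → ∞.
Asymptotic: θ ~ c₁ sin(πx/1.81) e^{-λ₁t} with decay rate λ₁ ≈ 2.064.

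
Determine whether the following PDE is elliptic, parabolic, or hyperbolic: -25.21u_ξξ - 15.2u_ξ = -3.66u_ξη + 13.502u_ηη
Rewriting in standard form: -25.21u_ξξ + 3.66u_ξη - 13.502u_ηη - 15.2u_ξ = 0. Coefficients: A = -25.21, B = 3.66, C = -13.502. B² - 4AC = -1348.14608, which is negative, so the equation is elliptic.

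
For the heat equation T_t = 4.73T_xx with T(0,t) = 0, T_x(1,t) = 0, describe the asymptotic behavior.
T → 0. Heat escapes through the Dirichlet boundary.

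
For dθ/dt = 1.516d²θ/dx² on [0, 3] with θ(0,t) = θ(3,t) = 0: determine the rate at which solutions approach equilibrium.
Eigenvalues: λₙ = 1.516n²π²/3².
First three modes:
  n=1: λ₁ = 1.516π²/3² ≈ 1.662
  n=2: λ₂ = 6.064π²/3² ≈ 6.65 (4× faster decay)
  n=3: λ₃ = 13.644π²/3² ≈ 14.962 (9× faster decay)
As t → ∞, higher modes decay exponentially faster. The n=1 mode dominates: θ ~ c₁ sin(πx/3) e^{-λ₁t}.
Decay rate: λ₁ = 1.516π²/3² ≈ 1.662.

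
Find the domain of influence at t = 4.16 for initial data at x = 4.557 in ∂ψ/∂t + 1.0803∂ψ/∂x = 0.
At x = 9.051048. The characteristic carries data from (4.557, 0) to (9.051048, 4.16).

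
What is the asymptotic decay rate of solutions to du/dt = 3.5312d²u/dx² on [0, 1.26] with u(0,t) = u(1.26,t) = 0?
Eigenvalues: λₙ = 3.5312n²π²/1.26².
First three modes:
  n=1: λ₁ = 3.5312π²/1.26² ≈ 21.952
  n=2: λ₂ = 14.1248π²/1.26² ≈ 87.809 (4× faster decay)
  n=3: λ₃ = 31.7808π²/1.26² ≈ 197.571 (9× faster decay)
As t → ∞, higher modes decay exponentially faster. The n=1 mode dominates: u ~ c₁ sin(πx/1.26) e^{-λ₁t}.
Decay rate: λ₁ = 3.5312π²/1.26² ≈ 21.952.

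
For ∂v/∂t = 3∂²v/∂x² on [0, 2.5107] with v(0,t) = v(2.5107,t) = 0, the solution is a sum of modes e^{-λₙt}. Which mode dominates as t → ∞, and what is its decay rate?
Eigenvalues: λₙ = 3n²π²/2.5107².
First three modes:
  n=1: λ₁ = 3π²/2.5107² ≈ 4.697
  n=2: λ₂ = 12π²/2.5107² ≈ 18.788 (4× faster decay)
  n=3: λ₃ = 27π²/2.5107² ≈ 42.274 (9× faster decay)
As t → ∞, higher modes decay exponentially faster. The n=1 mode dominates: v ~ c₁ sin(πx/2.5107) e^{-λ₁t}.
Decay rate: λ₁ = 3π²/2.5107² ≈ 4.697.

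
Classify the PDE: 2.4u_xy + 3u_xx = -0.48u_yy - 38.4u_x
Rewriting in standard form: 3u_xx + 2.4u_xy + 0.48u_yy + 38.4u_x = 0. A = 3, B = 2.4, C = 0.48. Discriminant B² - 4AC = 0. Since 0 = 0, parabolic.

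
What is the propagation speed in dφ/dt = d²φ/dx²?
Infinite. The heat equation is parabolic, not hyperbolic, so disturbances propagate instantly.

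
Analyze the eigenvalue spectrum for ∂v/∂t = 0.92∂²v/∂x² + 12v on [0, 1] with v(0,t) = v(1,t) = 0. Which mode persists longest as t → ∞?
Eigenvalues: λₙ = 0.92n²π²/1² - 12.
First three modes:
  n=1: λ₁ = 0.92π² - 12 ≈ -2.92
  n=2: λ₂ = 3.68π² - 12 ≈ 24.32
  n=3: λ₃ = 8.28π² - 12 ≈ 69.72
Since 0.92π² ≈ 9.08 < 12, λ₁ < 0.
The n=1 mode grows fastest (−λₙ is largest for n=1) → dominates.
Asymptotic: v ~ c₁ sin(πx/1) e^{2.92t} (exponential growth at rate −λ₁ ≈ 2.92).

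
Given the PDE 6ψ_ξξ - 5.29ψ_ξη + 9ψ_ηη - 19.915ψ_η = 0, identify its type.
The second-order coefficients are A = 6, B = -5.29, C = 9. Since B² - 4AC = -188.0159 < 0, this is an elliptic PDE.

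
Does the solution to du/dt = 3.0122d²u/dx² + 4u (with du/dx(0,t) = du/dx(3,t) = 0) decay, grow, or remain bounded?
u grows unboundedly. With Neumann BCs the constant mode has diffusion eigenvalue 0, so any r > 0 makes it grow like e^(4t); solution grows exponentially.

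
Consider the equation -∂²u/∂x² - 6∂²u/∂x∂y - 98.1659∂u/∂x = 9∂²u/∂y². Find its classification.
Rewriting in standard form: -∂²u/∂x² - 6∂²u/∂x∂y - 9∂²u/∂y² - 98.1659∂u/∂x = 0. Parabolic. (A = -1, B = -6, C = -9 gives B² - 4AC = 0.)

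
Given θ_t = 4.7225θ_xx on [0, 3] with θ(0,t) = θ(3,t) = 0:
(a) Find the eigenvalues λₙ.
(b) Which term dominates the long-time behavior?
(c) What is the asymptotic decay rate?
Eigenvalues: λₙ = 4.7225n²π²/3².
First three modes:
  n=1: λ₁ = 4.7225π²/3² ≈ 5.179
  n=2: λ₂ = 18.89π²/3² ≈ 20.715 (4× faster decay)
  n=3: λ₃ = 42.5025π²/3² ≈ 46.609 (9× faster decay)
As t → ∞, higher modes decay exponentially faster. The n=1 mode dominates: θ ~ c₁ sin(πx/3) e^{-λ₁t}.
Decay rate: λ₁ = 4.7225π²/3² ≈ 5.179.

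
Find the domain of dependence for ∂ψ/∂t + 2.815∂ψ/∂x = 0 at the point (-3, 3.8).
A single point: x = -13.697. The characteristic through (-3, 3.8) is x - 2.815t = const, so x = -3 - 2.815·3.8 = -13.697.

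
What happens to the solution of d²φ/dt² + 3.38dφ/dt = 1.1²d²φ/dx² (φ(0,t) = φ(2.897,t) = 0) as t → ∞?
φ → 0. Damping (γ=3.38) dissipates energy; oscillations decay exponentially.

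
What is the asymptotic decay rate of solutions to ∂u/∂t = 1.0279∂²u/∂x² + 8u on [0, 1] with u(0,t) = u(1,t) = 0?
Eigenvalues: λₙ = 1.0279n²π²/1² - 8.
First three modes:
  n=1: λ₁ = 1.0279π² - 8 ≈ 2.145
  n=2: λ₂ = 4.1116π² - 8 ≈ 32.58
  n=3: λ₃ = 9.2511π² - 8 ≈ 83.305
Since 1.0279π² ≈ 10.145 > 8, all λₙ > 0.
The n=1 mode decays slowest → dominates as t → ∞.
Asymptotic: u ~ c₁ sin(πx/1) e^{-λ₁t} with decay rate λ₁ ≈ 2.145.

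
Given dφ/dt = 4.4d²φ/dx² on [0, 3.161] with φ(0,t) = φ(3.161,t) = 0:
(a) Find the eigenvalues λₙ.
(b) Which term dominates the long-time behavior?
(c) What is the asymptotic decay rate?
Eigenvalues: λₙ = 4.4n²π²/3.161².
First three modes:
  n=1: λ₁ = 4.4π²/3.161² ≈ 4.346
  n=2: λ₂ = 17.6π²/3.161² ≈ 17.385 (4× faster decay)
  n=3: λ₃ = 39.6π²/3.161² ≈ 39.115 (9× faster decay)
As t → ∞, higher modes decay exponentially faster. The n=1 mode dominates: φ ~ c₁ sin(πx/3.161) e^{-λ₁t}.
Decay rate: λ₁ = 4.4π²/3.161² ≈ 4.346.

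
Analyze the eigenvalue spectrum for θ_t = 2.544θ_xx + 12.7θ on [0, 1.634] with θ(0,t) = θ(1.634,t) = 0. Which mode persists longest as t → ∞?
Eigenvalues: λₙ = 2.544n²π²/1.634² - 12.7.
First three modes:
  n=1: λ₁ = 2.544π²/1.634² - 12.7 ≈ -3.296
  n=2: λ₂ = 10.176π²/1.634² - 12.7 ≈ 24.916
  n=3: λ₃ = 22.896π²/1.634² - 12.7 ≈ 71.936
Since 2.544π²/1.634² ≈ 9.404 < 12.7, λ₁ < 0.
The n=1 mode grows fastest (−λₙ is largest for n=1) → dominates.
Asymptotic: θ ~ c₁ sin(πx/1.634) e^{3.296t} (exponential growth at rate −λ₁ ≈ 3.296).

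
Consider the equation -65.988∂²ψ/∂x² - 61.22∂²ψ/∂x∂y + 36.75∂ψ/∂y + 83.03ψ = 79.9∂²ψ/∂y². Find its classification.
Rewriting in standard form: -65.988∂²ψ/∂x² - 61.22∂²ψ/∂x∂y - 79.9∂²ψ/∂y² + 36.75∂ψ/∂y + 83.03ψ = 0. Elliptic. (A = -65.988, B = -61.22, C = -79.9 gives B² - 4AC = -17341.8764.)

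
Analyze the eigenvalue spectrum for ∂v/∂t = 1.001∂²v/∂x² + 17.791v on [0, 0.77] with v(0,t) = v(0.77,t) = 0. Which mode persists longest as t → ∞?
Eigenvalues: λₙ = 1.001n²π²/0.77² - 17.791.
First three modes:
  n=1: λ₁ = 1.001π²/0.77² - 17.791 ≈ -1.128
  n=2: λ₂ = 4.004π²/0.77² - 17.791 ≈ 48.861
  n=3: λ₃ = 9.009π²/0.77² - 17.791 ≈ 132.176
Since 1.001π²/0.77² ≈ 16.663 < 17.791, λ₁ < 0.
The n=1 mode grows fastest (−λₙ is largest for n=1) → dominates.
Asymptotic: v ~ c₁ sin(πx/0.77) e^{1.128t} (exponential growth at rate −λ₁ ≈ 1.128).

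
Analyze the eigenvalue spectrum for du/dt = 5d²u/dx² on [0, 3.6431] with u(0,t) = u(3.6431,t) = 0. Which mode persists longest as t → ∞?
Eigenvalues: λₙ = 5n²π²/3.6431².
First three modes:
  n=1: λ₁ = 5π²/3.6431² ≈ 3.718
  n=2: λ₂ = 20π²/3.6431² ≈ 14.873 (4× faster decay)
  n=3: λ₃ = 45π²/3.6431² ≈ 33.463 (9× faster decay)
As t → ∞, higher modes decay exponentially faster. The n=1 mode dominates: u ~ c₁ sin(πx/3.6431) e^{-λ₁t}.
Decay rate: λ₁ = 5π²/3.6431² ≈ 3.718.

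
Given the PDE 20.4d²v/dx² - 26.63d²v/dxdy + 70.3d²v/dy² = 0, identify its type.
The second-order coefficients are A = 20.4, B = -26.63, C = 70.3. Since B² - 4AC = -5027.3231 < 0, this is an elliptic PDE.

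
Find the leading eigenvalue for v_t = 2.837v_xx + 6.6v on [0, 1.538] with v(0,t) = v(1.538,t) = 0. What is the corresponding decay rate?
Eigenvalues: λₙ = 2.837n²π²/1.538² - 6.6.
First three modes:
  n=1: λ₁ = 2.837π²/1.538² - 6.6 ≈ 5.237
  n=2: λ₂ = 11.348π²/1.538² - 6.6 ≈ 40.749
  n=3: λ₃ = 25.533π²/1.538² - 6.6 ≈ 99.934
Since 2.837π²/1.538² ≈ 11.837 > 6.6, all λₙ > 0.
The n=1 mode decays slowest → dominates as t → ∞.
Asymptotic: v ~ c₁ sin(πx/1.538) e^{-λ₁t} with decay rate λ₁ ≈ 5.237.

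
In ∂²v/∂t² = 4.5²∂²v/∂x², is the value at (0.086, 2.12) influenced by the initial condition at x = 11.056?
No. The domain of dependence is [-9.454, 9.626], and 11.056 is outside this interval.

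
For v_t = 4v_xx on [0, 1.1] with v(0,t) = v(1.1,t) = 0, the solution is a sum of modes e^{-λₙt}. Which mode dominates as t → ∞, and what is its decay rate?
Eigenvalues: λₙ = 4n²π²/1.1².
First three modes:
  n=1: λ₁ = 4π²/1.1² ≈ 32.627
  n=2: λ₂ = 16π²/1.1² ≈ 130.507 (4× faster decay)
  n=3: λ₃ = 36π²/1.1² ≈ 293.641 (9× faster decay)
As t → ∞, higher modes decay exponentially faster. The n=1 mode dominates: v ~ c₁ sin(πx/1.1) e^{-λ₁t}.
Decay rate: λ₁ = 4π²/1.1² ≈ 32.627.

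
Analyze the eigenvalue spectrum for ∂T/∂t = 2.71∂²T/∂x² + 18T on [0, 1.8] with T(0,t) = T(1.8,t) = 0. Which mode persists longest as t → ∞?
Eigenvalues: λₙ = 2.71n²π²/1.8² - 18.
First three modes:
  n=1: λ₁ = 2.71π²/1.8² - 18 ≈ -9.745
  n=2: λ₂ = 10.84π²/1.8² - 18 ≈ 15.021
  n=3: λ₃ = 24.39π²/1.8² - 18 ≈ 56.296
Since 2.71π²/1.8² ≈ 8.255 < 18, λ₁ < 0.
The n=1 mode grows fastest (−λₙ is largest for n=1) → dominates.
Asymptotic: T ~ c₁ sin(πx/1.8) e^{9.745t} (exponential growth at rate −λ₁ ≈ 9.745).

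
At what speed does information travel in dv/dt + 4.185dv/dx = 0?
Speed = 4.185. Information travels along x - 4.185t = const (rightward).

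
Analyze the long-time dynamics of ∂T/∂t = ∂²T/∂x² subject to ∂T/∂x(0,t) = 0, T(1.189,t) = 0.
Long-time behavior: T → 0. Heat escapes through the Dirichlet boundary.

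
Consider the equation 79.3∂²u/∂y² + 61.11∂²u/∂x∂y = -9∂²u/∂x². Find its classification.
Rewriting in standard form: 9∂²u/∂x² + 61.11∂²u/∂x∂y + 79.3∂²u/∂y² = 0. Hyperbolic. (A = 9, B = 61.11, C = 79.3 gives B² - 4AC = 879.6321.)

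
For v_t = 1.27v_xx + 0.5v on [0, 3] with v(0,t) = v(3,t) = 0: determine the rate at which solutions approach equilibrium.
Eigenvalues: λₙ = 1.27n²π²/3² - 0.5.
First three modes:
  n=1: λ₁ = 1.27π²/3² - 0.5 ≈ 0.893
  n=2: λ₂ = 5.08π²/3² - 0.5 ≈ 5.071
  n=3: λ₃ = 11.43π²/3² - 0.5 ≈ 12.034
Since 1.27π²/3² ≈ 1.393 > 0.5, all λₙ > 0.
The n=1 mode decays slowest → dominates as t → ∞.
Asymptotic: v ~ c₁ sin(πx/3) e^{-λ₁t} with decay rate λ₁ ≈ 0.893.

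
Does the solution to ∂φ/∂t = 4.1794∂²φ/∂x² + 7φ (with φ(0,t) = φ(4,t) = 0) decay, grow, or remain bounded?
φ grows unboundedly. Reaction dominates diffusion (r=7 > κπ²/L²≈2.58); solution grows exponentially.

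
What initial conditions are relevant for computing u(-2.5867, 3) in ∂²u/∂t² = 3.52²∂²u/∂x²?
Domain of dependence: [-13.1467, 7.9733]. Signals travel at speed 3.52, so data within |x - -2.5867| ≤ 3.52·3 = 10.56 can reach the point.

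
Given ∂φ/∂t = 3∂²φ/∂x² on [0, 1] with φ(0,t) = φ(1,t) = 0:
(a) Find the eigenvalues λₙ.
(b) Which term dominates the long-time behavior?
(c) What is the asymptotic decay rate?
Eigenvalues: λₙ = 3n²π².
First three modes:
  n=1: λ₁ = 3π² ≈ 29.609
  n=2: λ₂ = 12π² ≈ 118.435 (4× faster decay)
  n=3: λ₃ = 27π² ≈ 266.479 (9× faster decay)
As t → ∞, higher modes decay exponentially faster. The n=1 mode dominates: φ ~ c₁ sin(πx) e^{-λ₁t}.
Decay rate: λ₁ = 3π² ≈ 29.609.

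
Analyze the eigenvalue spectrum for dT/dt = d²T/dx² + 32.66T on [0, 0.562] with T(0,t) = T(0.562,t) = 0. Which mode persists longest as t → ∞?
Eigenvalues: λₙ = n²π²/0.562² - 32.66.
First three modes:
  n=1: λ₁ = π²/0.562² - 32.66 ≈ -1.412
  n=2: λ₂ = 4π²/0.562² - 32.66 ≈ 92.333
  n=3: λ₃ = 9π²/0.562² - 32.66 ≈ 248.575
Since π²/0.562² ≈ 31.248 < 32.66, λ₁ < 0.
The n=1 mode grows fastest (−λₙ is largest for n=1) → dominates.
Asymptotic: T ~ c₁ sin(πx/0.562) e^{1.412t} (exponential growth at rate −λ₁ ≈ 1.412).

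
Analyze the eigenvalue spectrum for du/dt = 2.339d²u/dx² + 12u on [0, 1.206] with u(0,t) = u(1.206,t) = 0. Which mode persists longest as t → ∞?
Eigenvalues: λₙ = 2.339n²π²/1.206² - 12.
First three modes:
  n=1: λ₁ = 2.339π²/1.206² - 12 ≈ 3.872
  n=2: λ₂ = 9.356π²/1.206² - 12 ≈ 51.489
  n=3: λ₃ = 21.051π²/1.206² - 12 ≈ 130.849
Since 2.339π²/1.206² ≈ 15.872 > 12, all λₙ > 0.
The n=1 mode decays slowest → dominates as t → ∞.
Asymptotic: u ~ c₁ sin(πx/1.206) e^{-λ₁t} with decay rate λ₁ ≈ 3.872.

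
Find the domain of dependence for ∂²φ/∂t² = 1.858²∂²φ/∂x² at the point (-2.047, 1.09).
Domain of dependence: [-4.07222, -0.02178]. Signals travel at speed 1.858, so data within |x - -2.047| ≤ 1.858·1.09 = 2.02522 can reach the point.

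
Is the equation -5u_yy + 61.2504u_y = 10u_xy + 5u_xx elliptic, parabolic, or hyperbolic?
Rewriting in standard form: -5u_xx - 10u_xy - 5u_yy + 61.2504u_y = 0. Computing B² - 4AC with A = -5, B = -10, C = -5: discriminant = 0 (zero). Answer: parabolic.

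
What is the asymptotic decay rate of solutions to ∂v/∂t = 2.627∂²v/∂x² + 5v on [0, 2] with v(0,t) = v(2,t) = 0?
Eigenvalues: λₙ = 2.627n²π²/2² - 5.
First three modes:
  n=1: λ₁ = 2.627π²/2² - 5 ≈ 1.482
  n=2: λ₂ = 10.508π²/2² - 5 ≈ 20.927
  n=3: λ₃ = 23.643π²/2² - 5 ≈ 53.337
Since 2.627π²/2² ≈ 6.482 > 5, all λₙ > 0.
The n=1 mode decays slowest → dominates as t → ∞.
Asymptotic: v ~ c₁ sin(πx/2) e^{-λ₁t} with decay rate λ₁ ≈ 1.482.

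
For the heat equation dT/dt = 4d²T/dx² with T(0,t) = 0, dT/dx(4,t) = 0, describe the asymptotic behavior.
T → 0. Heat escapes through the Dirichlet boundary.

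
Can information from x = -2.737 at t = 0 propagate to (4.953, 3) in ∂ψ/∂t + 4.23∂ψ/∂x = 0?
No. Only data at x = -7.737 affects (4.953, 3). Advection has one-way propagation along characteristics.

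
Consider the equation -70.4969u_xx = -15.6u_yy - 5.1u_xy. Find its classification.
Rewriting in standard form: -70.4969u_xx + 5.1u_xy + 15.6u_yy = 0. Hyperbolic. (A = -70.4969, B = 5.1, C = 15.6 gives B² - 4AC = 4425.01656.)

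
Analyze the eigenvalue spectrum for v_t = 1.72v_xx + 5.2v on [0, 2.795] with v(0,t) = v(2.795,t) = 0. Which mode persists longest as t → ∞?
Eigenvalues: λₙ = 1.72n²π²/2.795² - 5.2.
First three modes:
  n=1: λ₁ = 1.72π²/2.795² - 5.2 ≈ -3.027
  n=2: λ₂ = 6.88π²/2.795² - 5.2 ≈ 3.492
  n=3: λ₃ = 15.48π²/2.795² - 5.2 ≈ 14.357
Since 1.72π²/2.795² ≈ 2.173 < 5.2, λ₁ < 0.
The n=1 mode grows fastest (−λₙ is largest for n=1) → dominates.
Asymptotic: v ~ c₁ sin(πx/2.795) e^{3.027t} (exponential growth at rate −λ₁ ≈ 3.027).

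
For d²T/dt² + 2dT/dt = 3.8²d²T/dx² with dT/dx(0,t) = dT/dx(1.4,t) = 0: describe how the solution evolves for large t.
T → constant (steady state). Damping (γ=2) dissipates the nonconstant modes; with Neumann BCs the spatial average obeys M''+γM'=0 and tends to a finite limit.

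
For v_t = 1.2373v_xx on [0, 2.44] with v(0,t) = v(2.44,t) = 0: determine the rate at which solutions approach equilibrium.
Eigenvalues: λₙ = 1.2373n²π²/2.44².
First three modes:
  n=1: λ₁ = 1.2373π²/2.44² ≈ 2.051
  n=2: λ₂ = 4.9492π²/2.44² ≈ 8.205 (4× faster decay)
  n=3: λ₃ = 11.1357π²/2.44² ≈ 18.46 (9× faster decay)
As t → ∞, higher modes decay exponentially faster. The n=1 mode dominates: v ~ c₁ sin(πx/2.44) e^{-λ₁t}.
Decay rate: λ₁ = 1.2373π²/2.44² ≈ 2.051.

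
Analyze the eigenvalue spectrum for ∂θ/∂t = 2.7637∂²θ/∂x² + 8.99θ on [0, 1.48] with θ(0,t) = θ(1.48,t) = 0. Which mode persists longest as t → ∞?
Eigenvalues: λₙ = 2.7637n²π²/1.48² - 8.99.
First three modes:
  n=1: λ₁ = 2.7637π²/1.48² - 8.99 ≈ 3.463
  n=2: λ₂ = 11.0548π²/1.48² - 8.99 ≈ 40.821
  n=3: λ₃ = 24.8733π²/1.48² - 8.99 ≈ 103.085
Since 2.7637π²/1.48² ≈ 12.453 > 8.99, all λₙ > 0.
The n=1 mode decays slowest → dominates as t → ∞.
Asymptotic: θ ~ c₁ sin(πx/1.48) e^{-λ₁t} with decay rate λ₁ ≈ 3.463.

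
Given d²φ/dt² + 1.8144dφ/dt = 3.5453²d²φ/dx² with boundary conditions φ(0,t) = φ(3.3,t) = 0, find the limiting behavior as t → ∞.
φ → 0. Damping (γ=1.8144) dissipates energy; oscillations decay exponentially.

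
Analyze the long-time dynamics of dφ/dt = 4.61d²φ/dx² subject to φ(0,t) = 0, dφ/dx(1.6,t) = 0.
Long-time behavior: φ → 0. Heat escapes through the Dirichlet boundary.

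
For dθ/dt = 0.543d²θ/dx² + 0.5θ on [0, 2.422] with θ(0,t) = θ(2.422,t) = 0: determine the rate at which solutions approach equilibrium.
Eigenvalues: λₙ = 0.543n²π²/2.422² - 0.5.
First three modes:
  n=1: λ₁ = 0.543π²/2.422² - 0.5 ≈ 0.414
  n=2: λ₂ = 2.172π²/2.422² - 0.5 ≈ 3.154
  n=3: λ₃ = 4.887π²/2.422² - 0.5 ≈ 7.722
Since 0.543π²/2.422² ≈ 0.914 > 0.5, all λₙ > 0.
The n=1 mode decays slowest → dominates as t → ∞.
Asymptotic: θ ~ c₁ sin(πx/2.422) e^{-λ₁t} with decay rate λ₁ ≈ 0.414.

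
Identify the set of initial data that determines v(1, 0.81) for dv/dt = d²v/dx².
The entire real line. The heat equation has infinite propagation speed: any initial disturbance instantly affects all points (though exponentially small far away).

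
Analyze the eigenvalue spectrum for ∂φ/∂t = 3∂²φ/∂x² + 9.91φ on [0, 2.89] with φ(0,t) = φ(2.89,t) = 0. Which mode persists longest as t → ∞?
Eigenvalues: λₙ = 3n²π²/2.89² - 9.91.
First three modes:
  n=1: λ₁ = 3π²/2.89² - 9.91 ≈ -6.365
  n=2: λ₂ = 12π²/2.89² - 9.91 ≈ 4.27
  n=3: λ₃ = 27π²/2.89² - 9.91 ≈ 21.996
Since 3π²/2.89² ≈ 3.545 < 9.91, λ₁ < 0.
The n=1 mode grows fastest (−λₙ is largest for n=1) → dominates.
Asymptotic: φ ~ c₁ sin(πx/2.89) e^{6.365t} (exponential growth at rate −λ₁ ≈ 6.365).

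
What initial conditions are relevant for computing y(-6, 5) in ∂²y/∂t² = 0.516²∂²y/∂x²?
Domain of dependence: [-8.58, -3.42]. Signals travel at speed 0.516, so data within |x - -6| ≤ 0.516·5 = 2.58 can reach the point.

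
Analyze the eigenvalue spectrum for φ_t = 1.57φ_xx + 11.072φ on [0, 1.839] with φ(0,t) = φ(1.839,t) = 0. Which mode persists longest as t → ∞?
Eigenvalues: λₙ = 1.57n²π²/1.839² - 11.072.
First three modes:
  n=1: λ₁ = 1.57π²/1.839² - 11.072 ≈ -6.49
  n=2: λ₂ = 6.28π²/1.839² - 11.072 ≈ 7.255
  n=3: λ₃ = 14.13π²/1.839² - 11.072 ≈ 30.164
Since 1.57π²/1.839² ≈ 4.582 < 11.072, λ₁ < 0.
The n=1 mode grows fastest (−λₙ is largest for n=1) → dominates.
Asymptotic: φ ~ c₁ sin(πx/1.839) e^{6.49t} (exponential growth at rate −λ₁ ≈ 6.49).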